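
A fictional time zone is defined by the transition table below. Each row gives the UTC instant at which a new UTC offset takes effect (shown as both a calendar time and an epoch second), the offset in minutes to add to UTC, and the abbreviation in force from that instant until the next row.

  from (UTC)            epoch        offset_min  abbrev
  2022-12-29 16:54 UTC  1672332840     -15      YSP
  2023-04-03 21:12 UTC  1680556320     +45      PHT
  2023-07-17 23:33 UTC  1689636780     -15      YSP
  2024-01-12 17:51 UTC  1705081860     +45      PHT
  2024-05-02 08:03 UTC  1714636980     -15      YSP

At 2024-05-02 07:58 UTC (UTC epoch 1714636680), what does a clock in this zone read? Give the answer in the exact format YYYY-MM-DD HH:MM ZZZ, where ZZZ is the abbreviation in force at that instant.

2024-05-02 08:43 PHT

Query: 2024-05-02 07:58 UTC
Rule 4/5 (PHT, +00:45): 2024-01-12 17:51 UTC ≤ query < 2024-05-02 08:03 UTC
7·60 + 58 + 45 = 523 min
523 = 0·1440 + 523; 523 = 8·60 + 43 → 08:43, same day
→ 2024-05-02 08:43 PHT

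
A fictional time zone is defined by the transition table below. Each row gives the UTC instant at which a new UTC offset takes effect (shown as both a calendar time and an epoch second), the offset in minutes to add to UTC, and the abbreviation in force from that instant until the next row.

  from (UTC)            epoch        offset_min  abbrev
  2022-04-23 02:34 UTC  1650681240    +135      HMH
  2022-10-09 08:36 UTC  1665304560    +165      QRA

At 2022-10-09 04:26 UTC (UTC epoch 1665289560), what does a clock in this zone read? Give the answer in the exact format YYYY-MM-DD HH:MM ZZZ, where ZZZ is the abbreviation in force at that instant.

Query: 2022-10-09 04:26 UTC
Rule 1/2 (HMH, +02:15): 2022-04-23 02:34 UTC ≤ query < 2022-10-09 08:36 UTC
4·60 + 26 + 135 = 401 min
401 = 0·1440 + 401; 401 = 6·60 + 41 → 06:41, same day
→ 2022-10-09 06:41 HMH

2022-10-09 06:41 HMH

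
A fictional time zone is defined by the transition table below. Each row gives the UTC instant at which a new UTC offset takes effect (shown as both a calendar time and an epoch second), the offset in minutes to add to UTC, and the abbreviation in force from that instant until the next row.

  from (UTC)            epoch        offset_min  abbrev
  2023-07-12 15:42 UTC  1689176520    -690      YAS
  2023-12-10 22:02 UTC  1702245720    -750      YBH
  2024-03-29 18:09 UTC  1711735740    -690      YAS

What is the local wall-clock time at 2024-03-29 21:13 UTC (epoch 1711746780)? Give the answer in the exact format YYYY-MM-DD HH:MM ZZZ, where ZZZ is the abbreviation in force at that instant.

2024-03-29 09:43 YAS

Query: 2024-03-29 21:13 UTC
Rule 3/3 (YAS, -11:30): 2024-03-29 18:09 UTC ≤ query < +∞
21·60 + 13 - 690 = 583 min
583 = 0·1440 + 583; 583 = 9·60 + 43 → 09:43, same day
→ 2024-03-29 09:43 YAS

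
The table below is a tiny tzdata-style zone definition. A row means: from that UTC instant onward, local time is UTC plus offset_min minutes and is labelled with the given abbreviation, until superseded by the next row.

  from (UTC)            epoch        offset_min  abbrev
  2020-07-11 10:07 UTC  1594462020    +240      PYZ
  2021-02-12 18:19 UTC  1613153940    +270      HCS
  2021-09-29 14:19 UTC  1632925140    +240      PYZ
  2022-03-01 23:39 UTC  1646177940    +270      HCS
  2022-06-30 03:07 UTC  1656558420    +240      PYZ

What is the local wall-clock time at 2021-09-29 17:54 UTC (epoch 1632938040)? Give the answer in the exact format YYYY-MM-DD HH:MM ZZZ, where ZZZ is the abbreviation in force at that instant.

Query: 2021-09-29 17:54 UTC
Rule 3/5 (PYZ, +04:00): 2021-09-29 14:19 UTC ≤ query < 2022-03-01 23:39 UTC
17·60 + 54 + 240 = 1314 min
1314 = 0·1440 + 1314; 1314 = 21·60 + 54 → 21:54, same day
→ 2021-09-29 21:54 PYZ

2021-09-29 21:54 PYZ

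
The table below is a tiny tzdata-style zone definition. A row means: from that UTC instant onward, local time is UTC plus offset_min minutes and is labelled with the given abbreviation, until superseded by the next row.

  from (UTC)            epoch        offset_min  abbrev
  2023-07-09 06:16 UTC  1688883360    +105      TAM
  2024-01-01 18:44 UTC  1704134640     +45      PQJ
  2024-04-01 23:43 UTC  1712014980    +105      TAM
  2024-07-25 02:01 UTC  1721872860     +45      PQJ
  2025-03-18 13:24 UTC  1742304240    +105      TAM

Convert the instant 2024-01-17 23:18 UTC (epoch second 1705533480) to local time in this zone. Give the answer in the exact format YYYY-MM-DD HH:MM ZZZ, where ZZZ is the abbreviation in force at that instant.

Query: 2024-01-17 23:18 UTC
Rule 2/5 (PQJ, +00:45): 2024-01-01 18:44 UTC ≤ query < 2024-04-01 23:43 UTC
23·60 + 18 + 45 = 1443 min
1443 = 1·1440 + 3; 3 = 0·60 + 3 → 00:03, 2024-01-17 + 1 day = 2024-01-18
→ 2024-01-18 00:03 PQJ

2024-01-18 00:03 PQJ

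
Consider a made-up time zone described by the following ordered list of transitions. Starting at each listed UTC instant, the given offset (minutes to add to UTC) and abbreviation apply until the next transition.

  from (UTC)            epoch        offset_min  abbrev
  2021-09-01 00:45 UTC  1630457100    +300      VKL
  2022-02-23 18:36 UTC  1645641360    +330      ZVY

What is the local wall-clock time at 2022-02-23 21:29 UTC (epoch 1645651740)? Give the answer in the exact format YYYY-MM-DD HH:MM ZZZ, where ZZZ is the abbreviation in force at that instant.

2022-02-24 02:59 ZVY

Query: 2022-02-23 21:29 UTC
Rule 2/2 (ZVY, +05:30): 2022-02-23 18:36 UTC ≤ query < +∞
21·60 + 29 + 330 = 1619 min
1619 = 1·1440 + 179; 179 = 2·60 + 59 → 02:59, 2022-02-23 + 1 day = 2022-02-24
→ 2022-02-24 02:59 ZVY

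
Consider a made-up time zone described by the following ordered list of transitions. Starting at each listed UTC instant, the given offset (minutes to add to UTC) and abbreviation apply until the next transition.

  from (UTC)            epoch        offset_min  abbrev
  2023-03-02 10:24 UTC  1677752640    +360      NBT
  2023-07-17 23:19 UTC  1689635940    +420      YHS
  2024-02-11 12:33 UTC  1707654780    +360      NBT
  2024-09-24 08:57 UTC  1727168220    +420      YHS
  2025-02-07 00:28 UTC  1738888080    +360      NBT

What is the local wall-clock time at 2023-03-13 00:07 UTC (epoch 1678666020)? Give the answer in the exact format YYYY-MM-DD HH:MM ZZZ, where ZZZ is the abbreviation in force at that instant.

2023-03-13 06:07 NBT

Query: 2023-03-13 00:07 UTC
Rule 1/5 (NBT, +06:00): 2023-03-02 10:24 UTC ≤ query < 2023-07-17 23:19 UTC
0·60 + 7 + 360 = 367 min
367 = 0·1440 + 367; 367 = 6·60 + 7 → 06:07, same day
→ 2023-03-13 06:07 NBT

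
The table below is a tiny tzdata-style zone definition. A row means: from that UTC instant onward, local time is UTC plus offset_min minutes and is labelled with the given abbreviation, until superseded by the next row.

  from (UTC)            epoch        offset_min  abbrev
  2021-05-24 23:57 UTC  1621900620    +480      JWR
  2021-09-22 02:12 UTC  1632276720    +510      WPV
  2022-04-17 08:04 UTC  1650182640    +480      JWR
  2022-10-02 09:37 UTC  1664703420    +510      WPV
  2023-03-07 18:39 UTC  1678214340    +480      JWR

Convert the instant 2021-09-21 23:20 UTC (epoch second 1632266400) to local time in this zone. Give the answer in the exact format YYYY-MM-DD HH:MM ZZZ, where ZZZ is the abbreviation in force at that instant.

Query: 2021-09-21 23:20 UTC
Rule 1/5 (JWR, +08:00): 2021-05-24 23:57 UTC ≤ query < 2021-09-22 02:12 UTC
23·60 + 20 + 480 = 1880 min
1880 = 1·1440 + 440; 440 = 7·60 + 20 → 07:20, 2021-09-21 + 1 day = 2021-09-22
→ 2021-09-22 07:20 JWR

2021-09-22 07:20 JWR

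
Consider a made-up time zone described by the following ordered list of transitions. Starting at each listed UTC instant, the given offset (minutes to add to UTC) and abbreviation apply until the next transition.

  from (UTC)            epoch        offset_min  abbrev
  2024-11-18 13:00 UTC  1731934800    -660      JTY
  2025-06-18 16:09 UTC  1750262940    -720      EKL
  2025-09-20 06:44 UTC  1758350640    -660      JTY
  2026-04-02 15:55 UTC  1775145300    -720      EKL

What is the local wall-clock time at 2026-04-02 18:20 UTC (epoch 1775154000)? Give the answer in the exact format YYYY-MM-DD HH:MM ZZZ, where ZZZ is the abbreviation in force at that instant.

2026-04-02 06:20 EKL

Query: 2026-04-02 18:20 UTC
Rule 4/4 (EKL, -12:00): 2026-04-02 15:55 UTC ≤ query < +∞
18·60 + 20 - 720 = 380 min
380 = 0·1440 + 380; 380 = 6·60 + 20 → 06:20, same day
→ 2026-04-02 06:20 EKL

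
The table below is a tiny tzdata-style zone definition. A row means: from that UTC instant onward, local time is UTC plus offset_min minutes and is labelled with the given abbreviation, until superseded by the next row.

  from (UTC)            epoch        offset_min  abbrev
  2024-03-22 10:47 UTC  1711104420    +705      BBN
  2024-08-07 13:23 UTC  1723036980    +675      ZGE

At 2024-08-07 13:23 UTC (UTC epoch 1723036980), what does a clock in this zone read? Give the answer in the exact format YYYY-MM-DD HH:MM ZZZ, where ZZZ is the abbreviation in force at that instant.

2024-08-08 00:38 ZGE

Query: 2024-08-07 13:23 UTC
Rule 2/2 (ZGE, +11:15): 2024-08-07 13:23 UTC ≤ query < +∞
13·60 + 23 + 675 = 1478 min
1478 = 1·1440 + 38; 38 = 0·60 + 38 → 00:38, 2024-08-07 + 1 day = 2024-08-08
→ 2024-08-08 00:38 ZGE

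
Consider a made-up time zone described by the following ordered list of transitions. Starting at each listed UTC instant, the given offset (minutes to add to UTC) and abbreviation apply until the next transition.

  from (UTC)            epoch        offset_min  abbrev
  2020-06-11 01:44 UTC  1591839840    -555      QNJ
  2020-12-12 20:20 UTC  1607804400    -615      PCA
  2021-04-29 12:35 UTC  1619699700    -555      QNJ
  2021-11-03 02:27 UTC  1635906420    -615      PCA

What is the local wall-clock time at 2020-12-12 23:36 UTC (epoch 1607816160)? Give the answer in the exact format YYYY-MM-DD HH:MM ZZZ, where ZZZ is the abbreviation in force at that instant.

Query: 2020-12-12 23:36 UTC
Rule 2/4 (PCA, -10:15): 2020-12-12 20:20 UTC ≤ query < 2021-04-29 12:35 UTC
23·60 + 36 - 615 = 801 min
801 = 0·1440 + 801; 801 = 13·60 + 21 → 13:21, same day
→ 2020-12-12 13:21 PCA

2020-12-12 13:21 PCA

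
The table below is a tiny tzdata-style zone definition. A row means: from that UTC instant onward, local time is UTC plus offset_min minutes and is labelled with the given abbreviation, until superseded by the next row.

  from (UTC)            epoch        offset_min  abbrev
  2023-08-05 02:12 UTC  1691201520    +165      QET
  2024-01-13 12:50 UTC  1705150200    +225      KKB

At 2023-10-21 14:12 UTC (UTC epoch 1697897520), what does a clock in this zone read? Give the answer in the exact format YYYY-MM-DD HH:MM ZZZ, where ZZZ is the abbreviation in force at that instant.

Query: 2023-10-21 14:12 UTC
Rule 1/2 (QET, +02:45): 2023-08-05 02:12 UTC ≤ query < 2024-01-13 12:50 UTC
14·60 + 12 + 165 = 1017 min
1017 = 0·1440 + 1017; 1017 = 16·60 + 57 → 16:57, same day
→ 2023-10-21 16:57 QET

2023-10-21 16:57 QET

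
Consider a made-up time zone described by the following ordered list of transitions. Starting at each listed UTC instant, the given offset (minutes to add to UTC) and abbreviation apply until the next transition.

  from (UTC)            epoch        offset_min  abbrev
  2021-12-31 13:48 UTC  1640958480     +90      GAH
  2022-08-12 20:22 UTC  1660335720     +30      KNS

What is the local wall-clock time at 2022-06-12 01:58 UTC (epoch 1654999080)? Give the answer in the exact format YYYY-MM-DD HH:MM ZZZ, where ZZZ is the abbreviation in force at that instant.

Query: 2022-06-12 01:58 UTC
Rule 1/2 (GAH, +01:30): 2021-12-31 13:48 UTC ≤ query < 2022-08-12 20:22 UTC
1·60 + 58 + 90 = 208 min
208 = 0·1440 + 208; 208 = 3·60 + 28 → 03:28, same day
→ 2022-06-12 03:28 GAH

2022-06-12 03:28 GAH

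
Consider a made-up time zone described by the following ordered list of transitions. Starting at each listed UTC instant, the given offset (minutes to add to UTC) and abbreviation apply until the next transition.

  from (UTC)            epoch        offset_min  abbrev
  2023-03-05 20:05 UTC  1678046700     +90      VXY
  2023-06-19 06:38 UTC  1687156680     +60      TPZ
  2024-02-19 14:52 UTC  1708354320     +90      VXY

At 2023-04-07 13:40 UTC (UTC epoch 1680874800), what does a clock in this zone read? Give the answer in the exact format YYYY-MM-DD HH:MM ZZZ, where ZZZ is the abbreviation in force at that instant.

2023-04-07 15:10 VXY

Query: 2023-04-07 13:40 UTC
Rule 1/3 (VXY, +01:30): 2023-03-05 20:05 UTC ≤ query < 2023-06-19 06:38 UTC
13·60 + 40 + 90 = 910 min
910 = 0·1440 + 910; 910 = 15·60 + 10 → 15:10, same day
→ 2023-04-07 15:10 VXY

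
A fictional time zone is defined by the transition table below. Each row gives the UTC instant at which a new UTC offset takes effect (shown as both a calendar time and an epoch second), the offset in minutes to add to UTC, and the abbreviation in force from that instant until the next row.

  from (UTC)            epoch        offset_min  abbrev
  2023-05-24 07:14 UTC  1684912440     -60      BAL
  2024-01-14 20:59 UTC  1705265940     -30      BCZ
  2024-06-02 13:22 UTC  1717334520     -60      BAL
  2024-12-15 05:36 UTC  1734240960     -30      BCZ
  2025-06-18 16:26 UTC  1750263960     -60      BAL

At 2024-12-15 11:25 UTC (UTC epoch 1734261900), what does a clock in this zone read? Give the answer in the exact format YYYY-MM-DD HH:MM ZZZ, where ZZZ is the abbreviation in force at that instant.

Query: 2024-12-15 11:25 UTC
Rule 4/5 (BCZ, -00:30): 2024-12-15 05:36 UTC ≤ query < 2025-06-18 16:26 UTC
11·60 + 25 - 30 = 655 min
655 = 0·1440 + 655; 655 = 10·60 + 55 → 10:55, same day
→ 2024-12-15 10:55 BCZ

2024-12-15 10:55 BCZ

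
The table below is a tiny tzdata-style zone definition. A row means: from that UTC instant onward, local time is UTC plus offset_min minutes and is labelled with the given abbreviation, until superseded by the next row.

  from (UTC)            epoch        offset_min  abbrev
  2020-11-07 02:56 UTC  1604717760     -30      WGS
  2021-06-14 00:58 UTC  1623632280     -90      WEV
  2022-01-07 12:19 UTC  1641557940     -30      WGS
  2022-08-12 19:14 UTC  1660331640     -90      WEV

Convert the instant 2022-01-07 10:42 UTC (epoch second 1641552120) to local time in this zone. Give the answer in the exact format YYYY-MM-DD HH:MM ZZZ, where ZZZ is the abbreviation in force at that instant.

Query: 2022-01-07 10:42 UTC
Rule 2/4 (WEV, -01:30): 2021-06-14 00:58 UTC ≤ query < 2022-01-07 12:19 UTC
10·60 + 42 - 90 = 552 min
552 = 0·1440 + 552; 552 = 9·60 + 12 → 09:12, same day
→ 2022-01-07 09:12 WEV

2022-01-07 09:12 WEV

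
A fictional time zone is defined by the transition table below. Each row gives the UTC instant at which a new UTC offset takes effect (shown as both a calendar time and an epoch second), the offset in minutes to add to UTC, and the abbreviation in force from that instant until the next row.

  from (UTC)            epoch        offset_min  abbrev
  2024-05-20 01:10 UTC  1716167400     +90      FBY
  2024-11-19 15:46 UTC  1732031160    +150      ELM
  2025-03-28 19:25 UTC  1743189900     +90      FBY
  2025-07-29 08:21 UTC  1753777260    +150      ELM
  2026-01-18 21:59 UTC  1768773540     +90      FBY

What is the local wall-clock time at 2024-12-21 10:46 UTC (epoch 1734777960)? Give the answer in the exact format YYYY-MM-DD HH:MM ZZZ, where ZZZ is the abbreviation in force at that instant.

2024-12-21 13:16 ELM

Query: 2024-12-21 10:46 UTC
Rule 2/5 (ELM, +02:30): 2024-11-19 15:46 UTC ≤ query < 2025-03-28 19:25 UTC
10·60 + 46 + 150 = 796 min
796 = 0·1440 + 796; 796 = 13·60 + 16 → 13:16, same day
→ 2024-12-21 13:16 ELM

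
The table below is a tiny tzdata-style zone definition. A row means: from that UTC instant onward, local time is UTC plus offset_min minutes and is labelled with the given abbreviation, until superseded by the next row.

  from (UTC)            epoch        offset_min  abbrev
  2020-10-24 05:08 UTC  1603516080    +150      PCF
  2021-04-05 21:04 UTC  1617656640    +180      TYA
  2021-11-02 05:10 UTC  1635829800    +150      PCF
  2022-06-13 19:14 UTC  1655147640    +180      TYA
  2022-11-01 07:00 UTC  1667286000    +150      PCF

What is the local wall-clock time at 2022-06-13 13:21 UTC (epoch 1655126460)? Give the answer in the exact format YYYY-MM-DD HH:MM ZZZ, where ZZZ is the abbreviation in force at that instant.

Query: 2022-06-13 13:21 UTC
Rule 3/5 (PCF, +02:30): 2021-11-02 05:10 UTC ≤ query < 2022-06-13 19:14 UTC
13·60 + 21 + 150 = 951 min
951 = 0·1440 + 951; 951 = 15·60 + 51 → 15:51, same day
→ 2022-06-13 15:51 PCF

2022-06-13 15:51 PCF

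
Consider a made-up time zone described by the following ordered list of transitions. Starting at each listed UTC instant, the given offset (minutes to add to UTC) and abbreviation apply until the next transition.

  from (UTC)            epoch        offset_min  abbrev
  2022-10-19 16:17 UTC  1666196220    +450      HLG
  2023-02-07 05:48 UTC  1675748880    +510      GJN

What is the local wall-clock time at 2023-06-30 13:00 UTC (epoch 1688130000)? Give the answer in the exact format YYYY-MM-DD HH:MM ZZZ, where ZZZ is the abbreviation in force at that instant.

Query: 2023-06-30 13:00 UTC
Rule 2/2 (GJN, +08:30): 2023-02-07 05:48 UTC ≤ query < +∞
13·60 + 0 + 510 = 1290 min
1290 = 0·1440 + 1290; 1290 = 21·60 + 30 → 21:30, same day
→ 2023-06-30 21:30 GJN

2023-06-30 21:30 GJN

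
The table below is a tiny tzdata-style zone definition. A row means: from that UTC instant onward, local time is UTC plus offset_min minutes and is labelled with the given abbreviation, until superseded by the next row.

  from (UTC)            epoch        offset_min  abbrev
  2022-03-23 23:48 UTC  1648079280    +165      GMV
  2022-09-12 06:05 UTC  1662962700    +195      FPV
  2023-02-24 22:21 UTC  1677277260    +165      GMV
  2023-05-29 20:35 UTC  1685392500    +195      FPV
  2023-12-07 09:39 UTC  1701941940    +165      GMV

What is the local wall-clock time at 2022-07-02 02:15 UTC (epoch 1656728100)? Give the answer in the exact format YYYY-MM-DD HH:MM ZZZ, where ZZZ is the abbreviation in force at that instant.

2022-07-02 05:00 GMV

Query: 2022-07-02 02:15 UTC
Rule 1/5 (GMV, +02:45): 2022-03-23 23:48 UTC ≤ query < 2022-09-12 06:05 UTC
2·60 + 15 + 165 = 300 min
300 = 0·1440 + 300; 300 = 5·60 + 0 → 05:00, same day
→ 2022-07-02 05:00 GMV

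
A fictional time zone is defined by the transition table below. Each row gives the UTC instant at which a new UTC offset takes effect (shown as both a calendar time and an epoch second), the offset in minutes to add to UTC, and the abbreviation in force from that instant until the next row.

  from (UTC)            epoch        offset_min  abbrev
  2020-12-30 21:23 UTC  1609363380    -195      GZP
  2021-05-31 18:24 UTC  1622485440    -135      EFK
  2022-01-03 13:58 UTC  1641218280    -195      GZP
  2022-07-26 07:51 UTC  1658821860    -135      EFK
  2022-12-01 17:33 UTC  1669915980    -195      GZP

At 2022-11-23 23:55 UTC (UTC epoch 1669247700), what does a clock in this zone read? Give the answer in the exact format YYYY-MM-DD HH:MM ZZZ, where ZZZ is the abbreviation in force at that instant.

2022-11-23 21:40 EFK

Query: 2022-11-23 23:55 UTC
Rule 4/5 (EFK, -02:15): 2022-07-26 07:51 UTC ≤ query < 2022-12-01 17:33 UTC
23·60 + 55 - 135 = 1300 min
1300 = 0·1440 + 1300; 1300 = 21·60 + 40 → 21:40, same day
→ 2022-11-23 21:40 EFK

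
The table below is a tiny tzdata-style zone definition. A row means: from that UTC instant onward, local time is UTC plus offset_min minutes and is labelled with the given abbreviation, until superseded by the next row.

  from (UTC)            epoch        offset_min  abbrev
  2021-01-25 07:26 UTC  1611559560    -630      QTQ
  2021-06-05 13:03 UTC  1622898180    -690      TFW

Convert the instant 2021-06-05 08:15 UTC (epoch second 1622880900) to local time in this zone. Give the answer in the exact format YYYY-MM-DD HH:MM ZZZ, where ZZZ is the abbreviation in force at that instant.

2021-06-04 21:45 QTQ

Query: 2021-06-05 08:15 UTC
Rule 1/2 (QTQ, -10:30): 2021-01-25 07:26 UTC ≤ query < 2021-06-05 13:03 UTC
8·60 + 15 - 630 = -135 min
-135 = -1·1440 + 1305; 1305 = 21·60 + 45 → 21:45, 2021-06-05 - 1 day = 2021-06-04
→ 2021-06-04 21:45 QTQ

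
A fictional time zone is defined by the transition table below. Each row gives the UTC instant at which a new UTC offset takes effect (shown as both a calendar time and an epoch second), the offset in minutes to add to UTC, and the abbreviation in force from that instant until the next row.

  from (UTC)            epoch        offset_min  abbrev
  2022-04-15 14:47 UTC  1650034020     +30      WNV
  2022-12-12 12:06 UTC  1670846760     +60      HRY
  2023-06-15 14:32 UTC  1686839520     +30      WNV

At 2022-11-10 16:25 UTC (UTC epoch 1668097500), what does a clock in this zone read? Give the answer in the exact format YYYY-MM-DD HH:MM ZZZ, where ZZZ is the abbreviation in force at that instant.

Query: 2022-11-10 16:25 UTC
Rule 1/3 (WNV, +00:30): 2022-04-15 14:47 UTC ≤ query < 2022-12-12 12:06 UTC
16·60 + 25 + 30 = 1015 min
1015 = 0·1440 + 1015; 1015 = 16·60 + 55 → 16:55, same day
→ 2022-11-10 16:55 WNV

2022-11-10 16:55 WNV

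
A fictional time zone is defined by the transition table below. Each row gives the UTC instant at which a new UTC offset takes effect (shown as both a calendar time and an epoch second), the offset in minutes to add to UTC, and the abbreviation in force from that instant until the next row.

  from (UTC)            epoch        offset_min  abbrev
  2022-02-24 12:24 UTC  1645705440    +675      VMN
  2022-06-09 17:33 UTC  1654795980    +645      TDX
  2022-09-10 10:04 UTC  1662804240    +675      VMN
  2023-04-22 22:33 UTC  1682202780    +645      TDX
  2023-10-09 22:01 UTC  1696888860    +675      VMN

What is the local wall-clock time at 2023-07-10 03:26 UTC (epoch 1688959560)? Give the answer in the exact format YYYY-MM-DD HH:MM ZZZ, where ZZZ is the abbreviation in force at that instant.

Query: 2023-07-10 03:26 UTC
Rule 4/5 (TDX, +10:45): 2023-04-22 22:33 UTC ≤ query < 2023-10-09 22:01 UTC
3·60 + 26 + 645 = 851 min
851 = 0·1440 + 851; 851 = 14·60 + 11 → 14:11, same day
→ 2023-07-10 14:11 TDX

2023-07-10 14:11 TDX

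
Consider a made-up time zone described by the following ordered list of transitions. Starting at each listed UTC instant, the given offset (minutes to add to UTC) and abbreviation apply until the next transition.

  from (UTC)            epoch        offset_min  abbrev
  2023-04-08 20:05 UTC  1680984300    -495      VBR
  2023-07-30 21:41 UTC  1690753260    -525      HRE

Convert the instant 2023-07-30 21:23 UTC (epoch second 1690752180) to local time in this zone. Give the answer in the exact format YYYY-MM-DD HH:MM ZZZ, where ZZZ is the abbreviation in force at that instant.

Query: 2023-07-30 21:23 UTC
Rule 1/2 (VBR, -08:15): 2023-04-08 20:05 UTC ≤ query < 2023-07-30 21:41 UTC
21·60 + 23 - 495 = 788 min
788 = 0·1440 + 788; 788 = 13·60 + 8 → 13:08, same day
→ 2023-07-30 13:08 VBR

2023-07-30 13:08 VBR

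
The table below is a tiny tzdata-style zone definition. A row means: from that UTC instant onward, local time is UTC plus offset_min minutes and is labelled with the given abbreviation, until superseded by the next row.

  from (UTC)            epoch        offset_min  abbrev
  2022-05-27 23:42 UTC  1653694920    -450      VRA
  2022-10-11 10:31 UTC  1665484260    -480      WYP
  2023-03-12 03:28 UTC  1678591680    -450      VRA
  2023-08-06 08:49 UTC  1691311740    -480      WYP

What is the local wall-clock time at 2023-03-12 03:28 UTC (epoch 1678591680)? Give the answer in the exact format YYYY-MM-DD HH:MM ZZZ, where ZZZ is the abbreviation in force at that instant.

2023-03-11 19:58 VRA

Query: 2023-03-12 03:28 UTC
Rule 3/4 (VRA, -07:30): 2023-03-12 03:28 UTC ≤ query < 2023-08-06 08:49 UTC
3·60 + 28 - 450 = -242 min
-242 = -1·1440 + 1198; 1198 = 19·60 + 58 → 19:58, 2023-03-12 - 1 day = 2023-03-11
→ 2023-03-11 19:58 VRA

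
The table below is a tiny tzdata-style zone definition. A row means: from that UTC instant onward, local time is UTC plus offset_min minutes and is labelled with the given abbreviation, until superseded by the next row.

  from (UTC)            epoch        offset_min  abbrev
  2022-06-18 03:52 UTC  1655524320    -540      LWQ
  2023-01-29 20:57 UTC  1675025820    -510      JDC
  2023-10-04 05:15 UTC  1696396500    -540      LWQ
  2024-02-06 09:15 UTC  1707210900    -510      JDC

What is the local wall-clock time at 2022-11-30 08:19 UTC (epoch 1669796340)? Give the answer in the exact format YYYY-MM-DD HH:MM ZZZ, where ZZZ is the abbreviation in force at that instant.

2022-11-29 23:19 LWQ

Query: 2022-11-30 08:19 UTC
Rule 1/4 (LWQ, -09:00): 2022-06-18 03:52 UTC ≤ query < 2023-01-29 20:57 UTC
8·60 + 19 - 540 = -41 min
-41 = -1·1440 + 1399; 1399 = 23·60 + 19 → 23:19, 2022-11-30 - 1 day = 2022-11-29
→ 2022-11-29 23:19 LWQ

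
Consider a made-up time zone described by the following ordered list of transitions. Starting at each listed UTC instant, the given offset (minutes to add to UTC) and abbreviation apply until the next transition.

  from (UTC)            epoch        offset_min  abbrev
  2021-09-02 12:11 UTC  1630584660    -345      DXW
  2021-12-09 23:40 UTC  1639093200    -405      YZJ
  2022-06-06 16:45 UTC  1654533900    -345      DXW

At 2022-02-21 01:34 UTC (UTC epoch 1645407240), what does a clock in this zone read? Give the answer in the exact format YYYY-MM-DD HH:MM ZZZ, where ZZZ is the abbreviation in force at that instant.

Query: 2022-02-21 01:34 UTC
Rule 2/3 (YZJ, -06:45): 2021-12-09 23:40 UTC ≤ query < 2022-06-06 16:45 UTC
1·60 + 34 - 405 = -311 min
-311 = -1·1440 + 1129; 1129 = 18·60 + 49 → 18:49, 2022-02-21 - 1 day = 2022-02-20
→ 2022-02-20 18:49 YZJ

2022-02-20 18:49 YZJ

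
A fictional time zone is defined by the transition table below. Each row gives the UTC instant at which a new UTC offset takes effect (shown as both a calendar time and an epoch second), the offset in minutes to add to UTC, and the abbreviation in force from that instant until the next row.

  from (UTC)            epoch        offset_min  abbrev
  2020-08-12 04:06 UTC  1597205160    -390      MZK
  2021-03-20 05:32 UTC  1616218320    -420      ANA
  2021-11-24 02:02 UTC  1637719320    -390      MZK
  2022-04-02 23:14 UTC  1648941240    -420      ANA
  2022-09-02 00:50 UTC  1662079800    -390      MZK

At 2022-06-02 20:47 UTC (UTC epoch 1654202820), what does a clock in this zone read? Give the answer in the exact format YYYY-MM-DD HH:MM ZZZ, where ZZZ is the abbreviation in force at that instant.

2022-06-02 13:47 ANA

Query: 2022-06-02 20:47 UTC
Rule 4/5 (ANA, -07:00): 2022-04-02 23:14 UTC ≤ query < 2022-09-02 00:50 UTC
20·60 + 47 - 420 = 827 min
827 = 0·1440 + 827; 827 = 13·60 + 47 → 13:47, same day
→ 2022-06-02 13:47 ANA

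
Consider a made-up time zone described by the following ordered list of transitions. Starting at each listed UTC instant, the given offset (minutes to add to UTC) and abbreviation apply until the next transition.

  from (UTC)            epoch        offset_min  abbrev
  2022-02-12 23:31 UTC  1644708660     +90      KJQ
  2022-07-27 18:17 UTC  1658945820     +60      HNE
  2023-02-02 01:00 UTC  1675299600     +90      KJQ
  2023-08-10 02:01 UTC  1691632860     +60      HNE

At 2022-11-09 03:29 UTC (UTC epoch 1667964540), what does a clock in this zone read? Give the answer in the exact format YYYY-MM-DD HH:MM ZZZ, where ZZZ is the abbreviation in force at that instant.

2022-11-09 04:29 HNE

Query: 2022-11-09 03:29 UTC
Rule 2/4 (HNE, +01:00): 2022-07-27 18:17 UTC ≤ query < 2023-02-02 01:00 UTC
3·60 + 29 + 60 = 269 min
269 = 0·1440 + 269; 269 = 4·60 + 29 → 04:29, same day
→ 2022-11-09 04:29 HNE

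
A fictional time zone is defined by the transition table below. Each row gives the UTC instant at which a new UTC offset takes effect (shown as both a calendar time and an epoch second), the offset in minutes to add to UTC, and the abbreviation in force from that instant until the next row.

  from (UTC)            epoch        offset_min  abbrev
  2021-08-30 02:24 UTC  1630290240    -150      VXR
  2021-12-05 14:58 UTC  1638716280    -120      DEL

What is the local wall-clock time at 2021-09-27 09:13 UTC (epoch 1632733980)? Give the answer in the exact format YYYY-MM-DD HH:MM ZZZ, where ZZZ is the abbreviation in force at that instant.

Query: 2021-09-27 09:13 UTC
Rule 1/2 (VXR, -02:30): 2021-08-30 02:24 UTC ≤ query < 2021-12-05 14:58 UTC
9·60 + 13 - 150 = 403 min
403 = 0·1440 + 403; 403 = 6·60 + 43 → 06:43, same day
→ 2021-09-27 06:43 VXR

2021-09-27 06:43 VXR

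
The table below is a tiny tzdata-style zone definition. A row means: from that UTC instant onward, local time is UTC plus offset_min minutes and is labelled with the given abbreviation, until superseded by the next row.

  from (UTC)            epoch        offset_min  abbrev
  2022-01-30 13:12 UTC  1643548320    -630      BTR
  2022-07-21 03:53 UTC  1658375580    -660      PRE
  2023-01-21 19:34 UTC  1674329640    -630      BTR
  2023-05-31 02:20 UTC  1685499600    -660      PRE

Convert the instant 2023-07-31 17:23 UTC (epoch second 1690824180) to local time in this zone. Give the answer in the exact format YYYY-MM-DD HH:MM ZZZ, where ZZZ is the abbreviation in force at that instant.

2023-07-31 06:23 PRE

Query: 2023-07-31 17:23 UTC
Rule 4/4 (PRE, -11:00): 2023-05-31 02:20 UTC ≤ query < +∞
17·60 + 23 - 660 = 383 min
383 = 0·1440 + 383; 383 = 6·60 + 23 → 06:23, same day
→ 2023-07-31 06:23 PRE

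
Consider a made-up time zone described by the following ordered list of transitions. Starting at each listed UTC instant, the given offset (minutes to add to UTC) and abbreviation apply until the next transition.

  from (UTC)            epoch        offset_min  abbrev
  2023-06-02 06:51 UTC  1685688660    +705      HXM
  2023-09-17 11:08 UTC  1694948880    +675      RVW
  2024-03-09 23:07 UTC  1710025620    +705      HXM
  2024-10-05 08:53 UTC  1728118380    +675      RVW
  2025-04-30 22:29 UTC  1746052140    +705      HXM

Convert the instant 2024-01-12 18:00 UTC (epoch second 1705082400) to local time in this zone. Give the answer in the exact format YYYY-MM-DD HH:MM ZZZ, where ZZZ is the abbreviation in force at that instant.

Query: 2024-01-12 18:00 UTC
Rule 2/5 (RVW, +11:15): 2023-09-17 11:08 UTC ≤ query < 2024-03-09 23:07 UTC
18·60 + 0 + 675 = 1755 min
1755 = 1·1440 + 315; 315 = 5·60 + 15 → 05:15, 2024-01-12 + 1 day = 2024-01-13
→ 2024-01-13 05:15 RVW

2024-01-13 05:15 RVW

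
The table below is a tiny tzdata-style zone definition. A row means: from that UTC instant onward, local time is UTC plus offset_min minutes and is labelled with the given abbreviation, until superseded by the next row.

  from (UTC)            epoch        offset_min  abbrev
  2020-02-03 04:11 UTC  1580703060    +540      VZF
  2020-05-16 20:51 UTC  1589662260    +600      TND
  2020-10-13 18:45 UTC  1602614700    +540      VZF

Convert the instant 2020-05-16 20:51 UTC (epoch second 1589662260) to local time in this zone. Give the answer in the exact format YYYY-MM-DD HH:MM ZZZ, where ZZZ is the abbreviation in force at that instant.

2020-05-17 06:51 TND

Query: 2020-05-16 20:51 UTC
Rule 2/3 (TND, +10:00): 2020-05-16 20:51 UTC ≤ query < 2020-10-13 18:45 UTC
20·60 + 51 + 600 = 1851 min
1851 = 1·1440 + 411; 411 = 6·60 + 51 → 06:51, 2020-05-16 + 1 day = 2020-05-17
→ 2020-05-17 06:51 TND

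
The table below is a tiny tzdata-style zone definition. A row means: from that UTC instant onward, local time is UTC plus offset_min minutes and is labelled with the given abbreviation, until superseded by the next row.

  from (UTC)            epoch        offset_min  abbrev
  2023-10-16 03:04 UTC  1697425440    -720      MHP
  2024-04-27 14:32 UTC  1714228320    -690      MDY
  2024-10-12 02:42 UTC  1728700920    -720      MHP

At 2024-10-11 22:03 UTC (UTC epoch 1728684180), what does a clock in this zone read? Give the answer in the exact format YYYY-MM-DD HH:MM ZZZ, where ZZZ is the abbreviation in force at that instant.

2024-10-11 10:33 MDY

Query: 2024-10-11 22:03 UTC
Rule 2/3 (MDY, -11:30): 2024-04-27 14:32 UTC ≤ query < 2024-10-12 02:42 UTC
22·60 + 3 - 690 = 633 min
633 = 0·1440 + 633; 633 = 10·60 + 33 → 10:33, same day
→ 2024-10-11 10:33 MDY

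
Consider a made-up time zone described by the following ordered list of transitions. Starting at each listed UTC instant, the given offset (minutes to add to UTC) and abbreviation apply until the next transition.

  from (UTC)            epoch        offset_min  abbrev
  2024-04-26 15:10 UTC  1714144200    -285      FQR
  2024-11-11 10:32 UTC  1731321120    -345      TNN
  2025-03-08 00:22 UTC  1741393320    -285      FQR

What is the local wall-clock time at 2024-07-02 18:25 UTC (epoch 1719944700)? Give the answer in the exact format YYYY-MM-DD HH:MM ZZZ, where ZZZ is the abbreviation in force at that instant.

Query: 2024-07-02 18:25 UTC
Rule 1/3 (FQR, -04:45): 2024-04-26 15:10 UTC ≤ query < 2024-11-11 10:32 UTC
18·60 + 25 - 285 = 820 min
820 = 0·1440 + 820; 820 = 13·60 + 40 → 13:40, same day
→ 2024-07-02 13:40 FQR

2024-07-02 13:40 FQR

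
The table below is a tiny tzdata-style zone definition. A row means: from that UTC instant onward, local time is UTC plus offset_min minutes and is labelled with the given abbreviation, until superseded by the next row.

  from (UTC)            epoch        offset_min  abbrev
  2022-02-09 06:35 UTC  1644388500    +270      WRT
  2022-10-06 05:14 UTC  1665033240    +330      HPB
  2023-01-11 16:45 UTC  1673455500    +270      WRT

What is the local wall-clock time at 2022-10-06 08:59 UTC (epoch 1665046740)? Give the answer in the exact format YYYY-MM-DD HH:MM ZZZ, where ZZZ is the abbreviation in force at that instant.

2022-10-06 14:29 HPB

Query: 2022-10-06 08:59 UTC
Rule 2/3 (HPB, +05:30): 2022-10-06 05:14 UTC ≤ query < 2023-01-11 16:45 UTC
8·60 + 59 + 330 = 869 min
869 = 0·1440 + 869; 869 = 14·60 + 29 → 14:29, same day
→ 2022-10-06 14:29 HPB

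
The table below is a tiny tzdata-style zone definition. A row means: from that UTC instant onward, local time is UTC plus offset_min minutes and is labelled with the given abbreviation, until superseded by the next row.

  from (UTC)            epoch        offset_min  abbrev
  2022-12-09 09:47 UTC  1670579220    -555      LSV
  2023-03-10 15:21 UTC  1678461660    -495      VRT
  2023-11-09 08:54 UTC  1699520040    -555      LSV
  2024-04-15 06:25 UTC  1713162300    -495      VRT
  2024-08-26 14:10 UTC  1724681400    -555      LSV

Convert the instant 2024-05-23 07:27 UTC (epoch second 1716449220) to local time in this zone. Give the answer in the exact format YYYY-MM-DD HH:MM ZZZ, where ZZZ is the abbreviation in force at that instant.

2024-05-22 23:12 VRT

Query: 2024-05-23 07:27 UTC
Rule 4/5 (VRT, -08:15): 2024-04-15 06:25 UTC ≤ query < 2024-08-26 14:10 UTC
7·60 + 27 - 495 = -48 min
-48 = -1·1440 + 1392; 1392 = 23·60 + 12 → 23:12, 2024-05-23 - 1 day = 2024-05-22
→ 2024-05-22 23:12 VRT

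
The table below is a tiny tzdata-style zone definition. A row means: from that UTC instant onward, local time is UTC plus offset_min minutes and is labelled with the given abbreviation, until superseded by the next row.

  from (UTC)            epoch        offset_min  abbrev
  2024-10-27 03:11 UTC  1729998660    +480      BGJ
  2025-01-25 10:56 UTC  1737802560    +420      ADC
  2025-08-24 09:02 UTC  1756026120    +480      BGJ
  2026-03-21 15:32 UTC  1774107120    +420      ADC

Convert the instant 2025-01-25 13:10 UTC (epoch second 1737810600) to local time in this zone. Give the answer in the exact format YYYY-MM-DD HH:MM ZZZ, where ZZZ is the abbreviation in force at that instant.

Query: 2025-01-25 13:10 UTC
Rule 2/4 (ADC, +07:00): 2025-01-25 10:56 UTC ≤ query < 2025-08-24 09:02 UTC
13·60 + 10 + 420 = 1210 min
1210 = 0·1440 + 1210; 1210 = 20·60 + 10 → 20:10, same day
→ 2025-01-25 20:10 ADC

2025-01-25 20:10 ADC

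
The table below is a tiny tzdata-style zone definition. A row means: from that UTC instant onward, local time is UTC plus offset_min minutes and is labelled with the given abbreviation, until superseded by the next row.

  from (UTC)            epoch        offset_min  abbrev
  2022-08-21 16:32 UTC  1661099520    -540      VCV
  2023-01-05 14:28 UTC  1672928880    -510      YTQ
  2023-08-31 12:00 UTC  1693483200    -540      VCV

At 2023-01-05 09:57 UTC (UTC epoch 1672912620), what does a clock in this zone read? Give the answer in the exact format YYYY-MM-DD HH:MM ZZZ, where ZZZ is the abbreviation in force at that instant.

Query: 2023-01-05 09:57 UTC
Rule 1/3 (VCV, -09:00): 2022-08-21 16:32 UTC ≤ query < 2023-01-05 14:28 UTC
9·60 + 57 - 540 = 57 min
57 = 0·1440 + 57; 57 = 0·60 + 57 → 00:57, same day
→ 2023-01-05 00:57 VCV

2023-01-05 00:57 VCV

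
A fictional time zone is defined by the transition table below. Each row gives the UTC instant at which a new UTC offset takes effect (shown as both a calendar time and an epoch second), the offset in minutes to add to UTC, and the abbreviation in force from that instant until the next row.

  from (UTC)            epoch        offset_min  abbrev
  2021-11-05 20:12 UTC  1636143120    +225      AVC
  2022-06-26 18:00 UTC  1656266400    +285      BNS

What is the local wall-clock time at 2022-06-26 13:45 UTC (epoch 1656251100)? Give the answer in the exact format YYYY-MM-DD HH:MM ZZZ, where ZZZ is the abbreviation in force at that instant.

Query: 2022-06-26 13:45 UTC
Rule 1/2 (AVC, +03:45): 2021-11-05 20:12 UTC ≤ query < 2022-06-26 18:00 UTC
13·60 + 45 + 225 = 1050 min
1050 = 0·1440 + 1050; 1050 = 17·60 + 30 → 17:30, same day
→ 2022-06-26 17:30 AVC

2022-06-26 17:30 AVC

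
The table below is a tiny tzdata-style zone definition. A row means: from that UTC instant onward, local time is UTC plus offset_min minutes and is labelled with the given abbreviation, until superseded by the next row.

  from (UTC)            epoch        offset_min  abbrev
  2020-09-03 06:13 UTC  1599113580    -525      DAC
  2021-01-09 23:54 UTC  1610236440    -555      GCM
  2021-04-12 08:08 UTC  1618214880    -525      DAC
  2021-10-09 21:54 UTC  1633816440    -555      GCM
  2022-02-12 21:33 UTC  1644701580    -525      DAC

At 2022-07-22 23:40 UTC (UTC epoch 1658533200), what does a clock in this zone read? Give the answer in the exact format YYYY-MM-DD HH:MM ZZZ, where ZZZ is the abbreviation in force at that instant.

Query: 2022-07-22 23:40 UTC
Rule 5/5 (DAC, -08:45): 2022-02-12 21:33 UTC ≤ query < +∞
23·60 + 40 - 525 = 895 min
895 = 0·1440 + 895; 895 = 14·60 + 55 → 14:55, same day
→ 2022-07-22 14:55 DAC

2022-07-22 14:55 DAC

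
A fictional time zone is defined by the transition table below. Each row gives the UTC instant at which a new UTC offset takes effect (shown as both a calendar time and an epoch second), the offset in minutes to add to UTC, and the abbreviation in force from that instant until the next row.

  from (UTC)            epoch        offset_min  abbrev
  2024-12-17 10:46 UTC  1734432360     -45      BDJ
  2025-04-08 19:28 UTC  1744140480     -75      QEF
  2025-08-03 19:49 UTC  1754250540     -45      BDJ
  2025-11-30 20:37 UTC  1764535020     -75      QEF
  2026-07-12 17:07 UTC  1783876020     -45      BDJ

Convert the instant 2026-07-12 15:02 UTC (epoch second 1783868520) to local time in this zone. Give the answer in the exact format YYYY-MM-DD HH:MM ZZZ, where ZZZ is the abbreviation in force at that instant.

Query: 2026-07-12 15:02 UTC
Rule 4/5 (QEF, -01:15): 2025-11-30 20:37 UTC ≤ query < 2026-07-12 17:07 UTC
15·60 + 2 - 75 = 827 min
827 = 0·1440 + 827; 827 = 13·60 + 47 → 13:47, same day
→ 2026-07-12 13:47 QEF

2026-07-12 13:47 QEF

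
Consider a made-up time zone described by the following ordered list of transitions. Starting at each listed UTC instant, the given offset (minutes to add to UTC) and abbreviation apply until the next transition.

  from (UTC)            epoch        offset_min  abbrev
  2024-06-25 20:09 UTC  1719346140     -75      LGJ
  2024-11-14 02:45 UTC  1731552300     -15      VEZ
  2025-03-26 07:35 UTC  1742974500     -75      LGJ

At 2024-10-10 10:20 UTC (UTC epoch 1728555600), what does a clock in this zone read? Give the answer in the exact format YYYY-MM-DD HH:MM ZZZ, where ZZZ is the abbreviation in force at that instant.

Query: 2024-10-10 10:20 UTC
Rule 1/3 (LGJ, -01:15): 2024-06-25 20:09 UTC ≤ query < 2024-11-14 02:45 UTC
10·60 + 20 - 75 = 545 min
545 = 0·1440 + 545; 545 = 9·60 + 5 → 09:05, same day
→ 2024-10-10 09:05 LGJ

2024-10-10 09:05 LGJ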